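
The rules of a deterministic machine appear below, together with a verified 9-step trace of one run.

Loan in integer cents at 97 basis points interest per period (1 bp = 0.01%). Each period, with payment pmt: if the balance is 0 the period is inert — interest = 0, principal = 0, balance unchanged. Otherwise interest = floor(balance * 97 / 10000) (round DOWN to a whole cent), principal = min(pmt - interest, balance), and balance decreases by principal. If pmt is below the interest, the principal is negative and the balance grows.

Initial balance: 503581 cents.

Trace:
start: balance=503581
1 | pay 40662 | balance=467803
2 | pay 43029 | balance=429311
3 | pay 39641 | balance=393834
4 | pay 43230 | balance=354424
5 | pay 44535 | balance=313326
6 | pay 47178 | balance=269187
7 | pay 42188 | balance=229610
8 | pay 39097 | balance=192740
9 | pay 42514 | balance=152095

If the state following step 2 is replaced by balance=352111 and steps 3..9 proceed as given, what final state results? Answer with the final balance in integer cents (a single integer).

state after step 2 := balance=352111
3 | pay 39641 | balance=315885
4 | pay 43230 | balance=275719
5 | pay 44535 | balance=233858
6 | pay 47178 | balance=188948
7 | pay 42188 | balance=148592
8 | pay 39097 | balance=110936
9 | pay 42514 | balance=69498

69498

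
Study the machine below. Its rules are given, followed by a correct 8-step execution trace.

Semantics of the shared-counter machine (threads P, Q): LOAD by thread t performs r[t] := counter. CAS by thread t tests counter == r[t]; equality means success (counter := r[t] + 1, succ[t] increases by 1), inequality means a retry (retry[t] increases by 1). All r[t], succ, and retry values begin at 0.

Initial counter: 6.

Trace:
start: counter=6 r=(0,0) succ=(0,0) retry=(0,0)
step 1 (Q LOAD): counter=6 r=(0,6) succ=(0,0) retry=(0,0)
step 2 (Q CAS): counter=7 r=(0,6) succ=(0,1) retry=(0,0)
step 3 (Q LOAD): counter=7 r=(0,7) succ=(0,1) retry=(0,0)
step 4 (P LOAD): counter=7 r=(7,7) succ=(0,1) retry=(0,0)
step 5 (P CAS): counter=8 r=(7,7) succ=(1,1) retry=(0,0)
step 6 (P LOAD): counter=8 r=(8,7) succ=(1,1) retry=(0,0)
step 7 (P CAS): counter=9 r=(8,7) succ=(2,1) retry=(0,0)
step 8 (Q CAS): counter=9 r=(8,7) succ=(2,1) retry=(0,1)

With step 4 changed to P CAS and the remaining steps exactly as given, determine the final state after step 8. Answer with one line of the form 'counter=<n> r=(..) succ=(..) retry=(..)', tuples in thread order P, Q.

counter=8 r=(7,7) succ=(1,1) retry=(2,1)

(re-executing from step 4 with the substitution; state before step 4: counter=7 r=(0,7) succ=(0,1) retry=(0,0))
step 4 (P CAS): counter=7 r=(0,7) succ=(0,1) retry=(1,0)
step 5 (P CAS): counter=7 r=(0,7) succ=(0,1) retry=(2,0)
step 6 (P LOAD): counter=7 r=(7,7) succ=(0,1) retry=(2,0)
step 7 (P CAS): counter=8 r=(7,7) succ=(1,1) retry=(2,0)
step 8 (Q CAS): counter=8 r=(7,7) succ=(1,1) retry=(2,1)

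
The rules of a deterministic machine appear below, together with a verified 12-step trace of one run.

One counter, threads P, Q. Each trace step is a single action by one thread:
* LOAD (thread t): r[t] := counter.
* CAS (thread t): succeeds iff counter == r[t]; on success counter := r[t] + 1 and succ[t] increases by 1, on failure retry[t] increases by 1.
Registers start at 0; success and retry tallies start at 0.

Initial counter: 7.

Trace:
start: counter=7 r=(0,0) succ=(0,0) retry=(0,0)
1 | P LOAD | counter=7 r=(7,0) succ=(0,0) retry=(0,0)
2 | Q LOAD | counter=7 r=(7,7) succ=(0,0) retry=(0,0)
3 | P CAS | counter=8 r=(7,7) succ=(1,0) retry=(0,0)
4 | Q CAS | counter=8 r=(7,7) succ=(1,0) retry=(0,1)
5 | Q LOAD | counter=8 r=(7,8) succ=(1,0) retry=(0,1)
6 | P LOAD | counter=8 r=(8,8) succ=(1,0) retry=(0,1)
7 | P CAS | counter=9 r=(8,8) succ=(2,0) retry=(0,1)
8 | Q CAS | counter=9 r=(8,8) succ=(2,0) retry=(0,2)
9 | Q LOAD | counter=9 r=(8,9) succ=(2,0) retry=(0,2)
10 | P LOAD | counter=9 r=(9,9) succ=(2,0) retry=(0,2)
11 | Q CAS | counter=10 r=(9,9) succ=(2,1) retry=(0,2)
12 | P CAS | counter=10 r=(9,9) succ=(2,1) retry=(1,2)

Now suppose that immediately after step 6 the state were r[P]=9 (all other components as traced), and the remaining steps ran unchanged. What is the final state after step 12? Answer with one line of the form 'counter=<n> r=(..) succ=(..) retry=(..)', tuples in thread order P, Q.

counter=10 r=(9,9) succ=(1,2) retry=(2,1)

state after step 6 := counter=8 r=(9,8) succ=(1,0) retry=(0,1)
7 | P CAS | counter=8 r=(9,8) succ=(1,0) retry=(1,1)
8 | Q CAS | counter=9 r=(9,8) succ=(1,1) retry=(1,1)
9 | Q LOAD | counter=9 r=(9,9) succ=(1,1) retry=(1,1)
10 | P LOAD | counter=9 r=(9,9) succ=(1,1) retry=(1,1)
11 | Q CAS | counter=10 r=(9,9) succ=(1,2) retry=(1,1)
12 | P CAS | counter=10 r=(9,9) succ=(1,2) retry=(2,1)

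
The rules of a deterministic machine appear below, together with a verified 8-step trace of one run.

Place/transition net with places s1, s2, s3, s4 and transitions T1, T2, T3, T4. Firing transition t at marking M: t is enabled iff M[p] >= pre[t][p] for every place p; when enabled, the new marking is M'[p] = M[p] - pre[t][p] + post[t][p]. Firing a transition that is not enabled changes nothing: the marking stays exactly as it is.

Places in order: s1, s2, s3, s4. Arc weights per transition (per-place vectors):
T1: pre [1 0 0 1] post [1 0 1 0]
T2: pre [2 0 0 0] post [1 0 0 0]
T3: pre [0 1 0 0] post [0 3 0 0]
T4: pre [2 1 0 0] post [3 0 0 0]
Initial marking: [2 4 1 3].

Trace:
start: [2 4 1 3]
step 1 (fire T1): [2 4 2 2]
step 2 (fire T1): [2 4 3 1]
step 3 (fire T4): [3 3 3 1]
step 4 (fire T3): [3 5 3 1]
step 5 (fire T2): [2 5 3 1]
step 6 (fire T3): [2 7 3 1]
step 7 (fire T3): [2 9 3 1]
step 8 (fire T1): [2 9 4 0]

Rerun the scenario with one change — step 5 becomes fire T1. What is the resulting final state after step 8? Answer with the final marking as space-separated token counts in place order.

3 9 4 0

(re-executing from step 5 with the substitution; state before step 5: [3 5 3 1])
step 5 (fire T1): [3 5 4 0]
step 6 (fire T3): [3 7 4 0]
step 7 (fire T3): [3 9 4 0]
step 8 (fire T1): [3 9 4 0]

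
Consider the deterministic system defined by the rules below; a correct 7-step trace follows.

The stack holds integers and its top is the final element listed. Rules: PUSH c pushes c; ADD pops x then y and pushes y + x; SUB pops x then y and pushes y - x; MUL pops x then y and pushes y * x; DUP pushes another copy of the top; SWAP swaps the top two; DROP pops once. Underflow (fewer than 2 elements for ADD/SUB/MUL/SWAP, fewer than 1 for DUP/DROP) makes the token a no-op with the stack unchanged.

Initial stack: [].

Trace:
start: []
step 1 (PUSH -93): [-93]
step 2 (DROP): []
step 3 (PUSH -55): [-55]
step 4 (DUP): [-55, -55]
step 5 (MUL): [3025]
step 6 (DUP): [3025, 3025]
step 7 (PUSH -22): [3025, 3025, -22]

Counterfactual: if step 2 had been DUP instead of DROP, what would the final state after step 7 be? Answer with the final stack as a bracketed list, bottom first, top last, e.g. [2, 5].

(re-executing from step 2 with the substitution; state before step 2: [-93])
step 2 (DUP): [-93, -93]
step 3 (PUSH -55): [-93, -93, -55]
step 4 (DUP): [-93, -93, -55, -55]
step 5 (MUL): [-93, -93, 3025]
step 6 (DUP): [-93, -93, 3025, 3025]
step 7 (PUSH -22): [-93, -93, 3025, 3025, -22]

[-93, -93, 3025, 3025, -22]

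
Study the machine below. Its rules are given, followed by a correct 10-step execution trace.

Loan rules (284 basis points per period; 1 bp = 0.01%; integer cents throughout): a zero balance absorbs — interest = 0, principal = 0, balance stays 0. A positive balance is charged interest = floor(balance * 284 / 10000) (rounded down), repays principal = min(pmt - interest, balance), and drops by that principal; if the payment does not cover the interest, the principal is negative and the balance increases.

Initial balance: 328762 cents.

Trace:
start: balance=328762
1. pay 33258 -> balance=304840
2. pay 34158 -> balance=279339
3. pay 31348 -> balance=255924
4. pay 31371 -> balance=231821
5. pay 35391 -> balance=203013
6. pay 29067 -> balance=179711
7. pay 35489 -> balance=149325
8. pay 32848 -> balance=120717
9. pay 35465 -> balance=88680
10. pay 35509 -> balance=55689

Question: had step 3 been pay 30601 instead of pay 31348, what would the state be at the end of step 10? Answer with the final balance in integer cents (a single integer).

(re-executing from step 3 with the substitution; state before step 3: balance=279339)
3. pay 30601 -> balance=256671
4. pay 31371 -> balance=232589
5. pay 35391 -> balance=203803
6. pay 29067 -> balance=180524
7. pay 35489 -> balance=150161
8. pay 32848 -> balance=121577
9. pay 35465 -> balance=89564
10. pay 35509 -> balance=56598

56598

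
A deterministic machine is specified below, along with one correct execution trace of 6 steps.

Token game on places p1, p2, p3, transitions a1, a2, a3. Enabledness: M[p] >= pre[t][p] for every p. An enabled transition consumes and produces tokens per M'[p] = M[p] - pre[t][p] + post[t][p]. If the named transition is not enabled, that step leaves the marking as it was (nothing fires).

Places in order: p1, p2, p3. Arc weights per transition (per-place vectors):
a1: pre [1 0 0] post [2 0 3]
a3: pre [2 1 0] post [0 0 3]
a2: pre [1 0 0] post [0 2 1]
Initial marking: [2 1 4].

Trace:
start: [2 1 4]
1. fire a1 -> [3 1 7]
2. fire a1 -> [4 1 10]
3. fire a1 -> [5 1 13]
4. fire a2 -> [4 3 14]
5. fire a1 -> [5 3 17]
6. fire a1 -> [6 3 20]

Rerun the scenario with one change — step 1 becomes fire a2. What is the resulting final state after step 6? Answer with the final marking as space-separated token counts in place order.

(re-executing from step 1 with the substitution; state before step 1: [2 1 4])
1. fire a2 -> [1 3 5]
2. fire a1 -> [2 3 8]
3. fire a1 -> [3 3 11]
4. fire a2 -> [2 5 12]
5. fire a1 -> [3 5 15]
6. fire a1 -> [4 5 18]

4 5 18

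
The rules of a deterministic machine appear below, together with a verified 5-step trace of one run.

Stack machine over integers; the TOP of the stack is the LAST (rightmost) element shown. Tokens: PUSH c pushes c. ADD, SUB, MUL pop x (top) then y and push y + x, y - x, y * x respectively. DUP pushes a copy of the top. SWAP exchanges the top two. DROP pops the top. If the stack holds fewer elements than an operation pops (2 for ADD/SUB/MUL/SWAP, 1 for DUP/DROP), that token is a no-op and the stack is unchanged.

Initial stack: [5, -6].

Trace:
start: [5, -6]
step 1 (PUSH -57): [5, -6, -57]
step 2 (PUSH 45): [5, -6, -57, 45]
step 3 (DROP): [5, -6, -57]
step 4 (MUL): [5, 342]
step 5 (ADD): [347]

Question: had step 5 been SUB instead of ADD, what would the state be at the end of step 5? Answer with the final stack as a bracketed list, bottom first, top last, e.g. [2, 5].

(re-executing from step 5 with the substitution; state before step 5: [5, 342])
step 5 (SUB): [-337]

[-337]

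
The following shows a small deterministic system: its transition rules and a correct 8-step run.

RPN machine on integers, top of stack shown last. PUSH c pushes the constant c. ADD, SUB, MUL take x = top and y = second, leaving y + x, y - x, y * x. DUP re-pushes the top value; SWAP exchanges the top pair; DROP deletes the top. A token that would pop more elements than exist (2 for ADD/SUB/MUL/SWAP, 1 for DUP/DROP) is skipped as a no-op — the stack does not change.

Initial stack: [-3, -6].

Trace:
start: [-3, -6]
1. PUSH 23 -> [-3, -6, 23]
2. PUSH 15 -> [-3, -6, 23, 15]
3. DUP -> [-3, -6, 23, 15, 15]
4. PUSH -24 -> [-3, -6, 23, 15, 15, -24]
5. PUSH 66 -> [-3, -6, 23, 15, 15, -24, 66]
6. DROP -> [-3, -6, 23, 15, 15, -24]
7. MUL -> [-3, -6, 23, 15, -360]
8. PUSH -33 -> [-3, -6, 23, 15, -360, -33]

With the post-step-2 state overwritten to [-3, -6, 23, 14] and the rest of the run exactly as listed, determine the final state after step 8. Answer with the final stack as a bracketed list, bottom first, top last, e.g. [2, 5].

state after step 2 := [-3, -6, 23, 14]
3. DUP -> [-3, -6, 23, 14, 14]
4. PUSH -24 -> [-3, -6, 23, 14, 14, -24]
5. PUSH 66 -> [-3, -6, 23, 14, 14, -24, 66]
6. DROP -> [-3, -6, 23, 14, 14, -24]
7. MUL -> [-3, -6, 23, 14, -336]
8. PUSH -33 -> [-3, -6, 23, 14, -336, -33]

[-3, -6, 23, 14, -336, -33]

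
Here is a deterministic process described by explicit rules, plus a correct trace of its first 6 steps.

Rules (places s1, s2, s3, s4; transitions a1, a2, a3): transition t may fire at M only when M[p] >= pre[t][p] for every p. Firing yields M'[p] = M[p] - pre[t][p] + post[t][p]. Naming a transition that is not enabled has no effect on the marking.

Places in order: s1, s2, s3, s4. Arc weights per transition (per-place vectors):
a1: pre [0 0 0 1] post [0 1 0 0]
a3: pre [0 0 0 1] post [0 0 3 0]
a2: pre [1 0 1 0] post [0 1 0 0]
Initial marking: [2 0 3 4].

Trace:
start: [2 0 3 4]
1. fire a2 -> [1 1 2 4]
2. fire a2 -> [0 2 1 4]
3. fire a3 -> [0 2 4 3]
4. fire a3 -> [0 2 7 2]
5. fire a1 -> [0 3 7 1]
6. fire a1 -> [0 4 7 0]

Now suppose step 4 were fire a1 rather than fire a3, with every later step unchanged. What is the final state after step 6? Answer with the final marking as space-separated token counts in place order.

0 5 4 0

(re-executing from step 4 with the substitution; state before step 4: [0 2 4 3])
4. fire a1 -> [0 3 4 2]
5. fire a1 -> [0 4 4 1]
6. fire a1 -> [0 5 4 0]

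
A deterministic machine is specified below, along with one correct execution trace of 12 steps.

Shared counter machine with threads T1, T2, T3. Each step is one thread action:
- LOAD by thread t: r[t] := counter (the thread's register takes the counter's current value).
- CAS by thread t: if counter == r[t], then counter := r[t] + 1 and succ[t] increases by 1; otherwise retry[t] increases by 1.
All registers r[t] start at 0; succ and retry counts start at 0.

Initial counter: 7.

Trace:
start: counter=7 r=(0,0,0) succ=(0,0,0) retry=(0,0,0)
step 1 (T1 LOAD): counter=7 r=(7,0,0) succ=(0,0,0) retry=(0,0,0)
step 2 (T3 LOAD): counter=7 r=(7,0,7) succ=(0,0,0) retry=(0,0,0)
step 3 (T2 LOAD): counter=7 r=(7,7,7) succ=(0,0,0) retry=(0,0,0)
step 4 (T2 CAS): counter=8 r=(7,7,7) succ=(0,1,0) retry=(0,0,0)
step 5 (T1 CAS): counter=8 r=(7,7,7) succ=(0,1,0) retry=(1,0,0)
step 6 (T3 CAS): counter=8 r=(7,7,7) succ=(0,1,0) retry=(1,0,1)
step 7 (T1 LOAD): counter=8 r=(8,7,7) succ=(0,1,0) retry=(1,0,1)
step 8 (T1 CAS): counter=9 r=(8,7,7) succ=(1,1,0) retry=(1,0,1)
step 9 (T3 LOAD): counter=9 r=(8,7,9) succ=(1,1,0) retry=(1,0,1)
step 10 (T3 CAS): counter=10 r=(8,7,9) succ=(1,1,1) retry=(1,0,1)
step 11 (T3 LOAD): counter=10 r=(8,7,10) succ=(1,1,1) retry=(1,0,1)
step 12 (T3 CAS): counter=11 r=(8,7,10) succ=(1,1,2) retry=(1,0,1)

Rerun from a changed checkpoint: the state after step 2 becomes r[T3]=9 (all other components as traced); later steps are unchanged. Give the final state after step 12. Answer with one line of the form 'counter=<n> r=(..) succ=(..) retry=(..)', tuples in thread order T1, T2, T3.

state after step 2 := counter=7 r=(7,0,9) succ=(0,0,0) retry=(0,0,0)
step 3 (T2 LOAD): counter=7 r=(7,7,9) succ=(0,0,0) retry=(0,0,0)
step 4 (T2 CAS): counter=8 r=(7,7,9) succ=(0,1,0) retry=(0,0,0)
step 5 (T1 CAS): counter=8 r=(7,7,9) succ=(0,1,0) retry=(1,0,0)
step 6 (T3 CAS): counter=8 r=(7,7,9) succ=(0,1,0) retry=(1,0,1)
step 7 (T1 LOAD): counter=8 r=(8,7,9) succ=(0,1,0) retry=(1,0,1)
step 8 (T1 CAS): counter=9 r=(8,7,9) succ=(1,1,0) retry=(1,0,1)
step 9 (T3 LOAD): counter=9 r=(8,7,9) succ=(1,1,0) retry=(1,0,1)
step 10 (T3 CAS): counter=10 r=(8,7,9) succ=(1,1,1) retry=(1,0,1)
step 11 (T3 LOAD): counter=10 r=(8,7,10) succ=(1,1,1) retry=(1,0,1)
step 12 (T3 CAS): counter=11 r=(8,7,10) succ=(1,1,2) retry=(1,0,1)

counter=11 r=(8,7,10) succ=(1,1,2) retry=(1,0,1)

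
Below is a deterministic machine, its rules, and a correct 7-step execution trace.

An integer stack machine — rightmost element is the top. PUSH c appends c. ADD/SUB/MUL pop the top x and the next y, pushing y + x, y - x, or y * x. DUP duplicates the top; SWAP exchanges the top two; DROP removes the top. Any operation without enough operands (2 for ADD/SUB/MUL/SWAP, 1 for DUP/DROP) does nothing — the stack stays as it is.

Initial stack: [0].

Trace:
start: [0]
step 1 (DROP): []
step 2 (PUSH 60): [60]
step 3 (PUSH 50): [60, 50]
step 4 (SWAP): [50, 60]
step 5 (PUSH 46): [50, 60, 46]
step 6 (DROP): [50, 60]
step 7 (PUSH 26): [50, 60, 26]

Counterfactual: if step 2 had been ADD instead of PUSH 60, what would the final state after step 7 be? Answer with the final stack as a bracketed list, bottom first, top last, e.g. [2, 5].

[50, 26]

(re-executing from step 2 with the substitution; state before step 2: [])
step 2 (ADD): []
step 3 (PUSH 50): [50]
step 4 (SWAP): [50]
step 5 (PUSH 46): [50, 46]
step 6 (DROP): [50]
step 7 (PUSH 26): [50, 26]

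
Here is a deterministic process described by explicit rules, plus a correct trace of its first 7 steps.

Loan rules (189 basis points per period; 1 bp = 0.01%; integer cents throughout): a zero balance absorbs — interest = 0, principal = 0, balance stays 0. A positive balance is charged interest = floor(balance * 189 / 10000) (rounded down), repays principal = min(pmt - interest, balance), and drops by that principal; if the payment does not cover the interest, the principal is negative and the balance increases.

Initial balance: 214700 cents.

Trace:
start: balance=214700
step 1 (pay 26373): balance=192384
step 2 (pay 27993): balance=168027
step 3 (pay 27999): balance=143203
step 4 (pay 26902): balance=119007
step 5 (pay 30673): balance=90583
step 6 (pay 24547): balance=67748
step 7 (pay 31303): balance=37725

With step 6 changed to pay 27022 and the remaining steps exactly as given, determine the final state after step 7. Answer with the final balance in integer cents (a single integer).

(re-executing from step 6 with the substitution; state before step 6: balance=90583)
step 6 (pay 27022): balance=65273
step 7 (pay 31303): balance=35203

35203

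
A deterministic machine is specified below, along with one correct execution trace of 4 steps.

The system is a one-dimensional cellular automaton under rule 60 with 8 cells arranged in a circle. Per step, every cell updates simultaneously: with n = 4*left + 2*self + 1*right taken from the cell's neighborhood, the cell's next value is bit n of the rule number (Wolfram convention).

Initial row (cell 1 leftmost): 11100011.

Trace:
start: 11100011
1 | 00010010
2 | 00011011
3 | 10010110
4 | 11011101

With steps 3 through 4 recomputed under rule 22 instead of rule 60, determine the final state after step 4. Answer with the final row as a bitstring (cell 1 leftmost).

10110001

(re-executing steps 3..4 under rule 22; state before step 3: 00011011)
3 | 10100000
4 | 10110001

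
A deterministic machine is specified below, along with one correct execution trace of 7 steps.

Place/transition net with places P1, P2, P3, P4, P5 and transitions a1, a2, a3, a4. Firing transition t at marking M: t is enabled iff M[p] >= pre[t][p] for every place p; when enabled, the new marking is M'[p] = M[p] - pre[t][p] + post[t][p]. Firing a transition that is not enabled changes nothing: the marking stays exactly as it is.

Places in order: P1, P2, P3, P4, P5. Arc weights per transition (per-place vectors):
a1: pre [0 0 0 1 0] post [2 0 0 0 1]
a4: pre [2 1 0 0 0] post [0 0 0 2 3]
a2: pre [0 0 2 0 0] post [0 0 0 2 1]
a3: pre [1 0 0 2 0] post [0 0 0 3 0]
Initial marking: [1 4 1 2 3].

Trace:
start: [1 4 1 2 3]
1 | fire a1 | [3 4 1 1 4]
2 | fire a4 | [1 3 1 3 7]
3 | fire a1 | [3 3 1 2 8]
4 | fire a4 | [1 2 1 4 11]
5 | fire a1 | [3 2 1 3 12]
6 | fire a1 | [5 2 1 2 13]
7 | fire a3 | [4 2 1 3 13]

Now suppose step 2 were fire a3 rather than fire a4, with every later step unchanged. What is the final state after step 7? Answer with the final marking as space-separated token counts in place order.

(re-executing from step 2 with the substitution; state before step 2: [3 4 1 1 4])
2 | fire a3 | [3 4 1 1 4]
3 | fire a1 | [5 4 1 0 5]
4 | fire a4 | [3 3 1 2 8]
5 | fire a1 | [5 3 1 1 9]
6 | fire a1 | [7 3 1 0 10]
7 | fire a3 | [7 3 1 0 10]

7 3 1 0 10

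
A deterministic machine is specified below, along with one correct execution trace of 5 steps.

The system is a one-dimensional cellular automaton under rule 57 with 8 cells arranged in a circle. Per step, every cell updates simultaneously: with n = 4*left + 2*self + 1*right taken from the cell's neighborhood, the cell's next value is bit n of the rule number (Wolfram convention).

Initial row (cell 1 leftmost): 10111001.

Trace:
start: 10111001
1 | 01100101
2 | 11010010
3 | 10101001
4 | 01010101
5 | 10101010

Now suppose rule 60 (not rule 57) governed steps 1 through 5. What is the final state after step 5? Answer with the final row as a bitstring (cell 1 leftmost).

00110011

(re-executing steps 1..5 under rule 60; state before step 1: 10111001)
1 | 01100101
2 | 11010111
3 | 00111100
4 | 00100010
5 | 00110011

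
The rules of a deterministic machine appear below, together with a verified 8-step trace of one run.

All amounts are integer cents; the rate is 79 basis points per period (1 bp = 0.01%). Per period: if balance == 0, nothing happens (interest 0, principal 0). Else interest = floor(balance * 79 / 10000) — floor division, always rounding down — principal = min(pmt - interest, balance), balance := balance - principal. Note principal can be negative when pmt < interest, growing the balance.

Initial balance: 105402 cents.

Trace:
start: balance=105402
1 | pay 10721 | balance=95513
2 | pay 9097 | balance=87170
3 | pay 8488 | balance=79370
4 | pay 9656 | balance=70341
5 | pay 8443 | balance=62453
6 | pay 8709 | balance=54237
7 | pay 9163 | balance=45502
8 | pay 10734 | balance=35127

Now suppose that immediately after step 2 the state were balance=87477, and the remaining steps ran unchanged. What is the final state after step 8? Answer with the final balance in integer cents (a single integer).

35448

state after step 2 := balance=87477
3 | pay 8488 | balance=79680
4 | pay 9656 | balance=70653
5 | pay 8443 | balance=62768
6 | pay 8709 | balance=54554
7 | pay 9163 | balance=45821
8 | pay 10734 | balance=35448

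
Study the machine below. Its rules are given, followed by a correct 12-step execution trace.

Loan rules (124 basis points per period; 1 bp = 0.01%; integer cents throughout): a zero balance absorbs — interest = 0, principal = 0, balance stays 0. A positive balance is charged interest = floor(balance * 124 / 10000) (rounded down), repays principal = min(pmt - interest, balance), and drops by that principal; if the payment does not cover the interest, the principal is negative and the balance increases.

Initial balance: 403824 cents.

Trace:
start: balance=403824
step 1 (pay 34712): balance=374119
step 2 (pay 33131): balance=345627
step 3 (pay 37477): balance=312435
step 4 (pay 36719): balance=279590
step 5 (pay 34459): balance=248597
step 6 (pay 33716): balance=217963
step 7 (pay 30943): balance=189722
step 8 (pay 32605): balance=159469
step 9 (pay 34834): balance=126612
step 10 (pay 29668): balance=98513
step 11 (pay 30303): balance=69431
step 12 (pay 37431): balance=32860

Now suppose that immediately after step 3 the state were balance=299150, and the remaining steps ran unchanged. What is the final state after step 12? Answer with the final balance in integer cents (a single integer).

18018

state after step 3 := balance=299150
step 4 (pay 36719): balance=266140
step 5 (pay 34459): balance=234981
step 6 (pay 33716): balance=204178
step 7 (pay 30943): balance=175766
step 8 (pay 32605): balance=145340
step 9 (pay 34834): balance=112308
step 10 (pay 29668): balance=84032
step 11 (pay 30303): balance=54770
step 12 (pay 37431): balance=18018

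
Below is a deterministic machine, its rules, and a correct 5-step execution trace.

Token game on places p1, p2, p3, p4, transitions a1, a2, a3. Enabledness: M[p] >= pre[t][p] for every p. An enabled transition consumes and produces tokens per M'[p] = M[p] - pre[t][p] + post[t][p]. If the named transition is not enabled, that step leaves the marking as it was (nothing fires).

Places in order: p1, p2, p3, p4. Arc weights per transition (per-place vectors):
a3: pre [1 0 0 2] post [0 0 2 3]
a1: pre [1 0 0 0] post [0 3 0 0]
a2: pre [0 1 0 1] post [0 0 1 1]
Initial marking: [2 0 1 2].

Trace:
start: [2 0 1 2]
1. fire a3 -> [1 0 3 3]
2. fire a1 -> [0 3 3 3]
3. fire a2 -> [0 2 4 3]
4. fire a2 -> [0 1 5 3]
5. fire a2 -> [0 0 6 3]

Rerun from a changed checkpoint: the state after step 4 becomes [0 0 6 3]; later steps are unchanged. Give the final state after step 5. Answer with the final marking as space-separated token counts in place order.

0 0 6 3

state after step 4 := [0 0 6 3]
5. fire a2 -> [0 0 6 3]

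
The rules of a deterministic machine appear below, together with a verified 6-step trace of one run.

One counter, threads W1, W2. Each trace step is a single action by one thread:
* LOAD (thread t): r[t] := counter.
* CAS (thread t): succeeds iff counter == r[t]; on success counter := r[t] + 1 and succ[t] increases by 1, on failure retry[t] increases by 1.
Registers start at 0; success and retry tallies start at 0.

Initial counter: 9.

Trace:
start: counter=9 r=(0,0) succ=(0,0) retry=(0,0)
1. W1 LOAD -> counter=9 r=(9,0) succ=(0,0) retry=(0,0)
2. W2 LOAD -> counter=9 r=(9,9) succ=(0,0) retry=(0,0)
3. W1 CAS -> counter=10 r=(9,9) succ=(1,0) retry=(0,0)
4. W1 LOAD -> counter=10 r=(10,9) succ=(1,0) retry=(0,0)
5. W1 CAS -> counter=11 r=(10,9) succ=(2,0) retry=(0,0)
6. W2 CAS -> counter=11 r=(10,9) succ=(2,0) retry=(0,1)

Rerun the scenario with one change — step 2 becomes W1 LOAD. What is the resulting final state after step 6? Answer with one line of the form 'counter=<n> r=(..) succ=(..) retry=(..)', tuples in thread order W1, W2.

(re-executing from step 2 with the substitution; state before step 2: counter=9 r=(9,0) succ=(0,0) retry=(0,0))
2. W1 LOAD -> counter=9 r=(9,0) succ=(0,0) retry=(0,0)
3. W1 CAS -> counter=10 r=(9,0) succ=(1,0) retry=(0,0)
4. W1 LOAD -> counter=10 r=(10,0) succ=(1,0) retry=(0,0)
5. W1 CAS -> counter=11 r=(10,0) succ=(2,0) retry=(0,0)
6. W2 CAS -> counter=11 r=(10,0) succ=(2,0) retry=(0,1)

counter=11 r=(10,0) succ=(2,0) retry=(0,1)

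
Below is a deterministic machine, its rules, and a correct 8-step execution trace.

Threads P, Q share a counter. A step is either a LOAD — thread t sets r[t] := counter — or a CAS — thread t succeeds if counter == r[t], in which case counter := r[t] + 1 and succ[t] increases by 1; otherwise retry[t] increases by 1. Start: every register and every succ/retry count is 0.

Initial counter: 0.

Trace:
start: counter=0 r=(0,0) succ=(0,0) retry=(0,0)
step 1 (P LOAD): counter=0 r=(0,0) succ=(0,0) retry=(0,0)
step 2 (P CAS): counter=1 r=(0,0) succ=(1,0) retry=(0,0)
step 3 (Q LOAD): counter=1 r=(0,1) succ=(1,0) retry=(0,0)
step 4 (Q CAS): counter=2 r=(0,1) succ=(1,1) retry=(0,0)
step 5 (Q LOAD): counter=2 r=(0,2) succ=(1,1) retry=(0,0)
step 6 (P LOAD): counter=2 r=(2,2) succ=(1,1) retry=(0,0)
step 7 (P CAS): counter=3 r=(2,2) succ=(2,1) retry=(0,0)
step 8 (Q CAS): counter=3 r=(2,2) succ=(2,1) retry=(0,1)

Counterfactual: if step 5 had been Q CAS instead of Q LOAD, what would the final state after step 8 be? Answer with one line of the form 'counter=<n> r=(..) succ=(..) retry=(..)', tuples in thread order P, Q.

(re-executing from step 5 with the substitution; state before step 5: counter=2 r=(0,1) succ=(1,1) retry=(0,0))
step 5 (Q CAS): counter=2 r=(0,1) succ=(1,1) retry=(0,1)
step 6 (P LOAD): counter=2 r=(2,1) succ=(1,1) retry=(0,1)
step 7 (P CAS): counter=3 r=(2,1) succ=(2,1) retry=(0,1)
step 8 (Q CAS): counter=3 r=(2,1) succ=(2,1) retry=(0,2)

counter=3 r=(2,1) succ=(2,1) retry=(0,2)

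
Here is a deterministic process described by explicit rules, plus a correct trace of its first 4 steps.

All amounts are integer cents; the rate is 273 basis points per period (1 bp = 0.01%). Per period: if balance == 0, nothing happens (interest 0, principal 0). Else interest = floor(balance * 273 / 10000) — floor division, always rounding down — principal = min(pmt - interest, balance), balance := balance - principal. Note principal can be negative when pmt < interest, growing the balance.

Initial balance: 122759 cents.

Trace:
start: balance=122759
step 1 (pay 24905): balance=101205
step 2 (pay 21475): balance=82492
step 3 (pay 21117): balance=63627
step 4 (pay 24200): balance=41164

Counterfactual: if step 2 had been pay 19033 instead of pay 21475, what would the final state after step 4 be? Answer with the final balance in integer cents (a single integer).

(re-executing from step 2 with the substitution; state before step 2: balance=101205)
step 2 (pay 19033): balance=84934
step 3 (pay 21117): balance=66135
step 4 (pay 24200): balance=43740

43740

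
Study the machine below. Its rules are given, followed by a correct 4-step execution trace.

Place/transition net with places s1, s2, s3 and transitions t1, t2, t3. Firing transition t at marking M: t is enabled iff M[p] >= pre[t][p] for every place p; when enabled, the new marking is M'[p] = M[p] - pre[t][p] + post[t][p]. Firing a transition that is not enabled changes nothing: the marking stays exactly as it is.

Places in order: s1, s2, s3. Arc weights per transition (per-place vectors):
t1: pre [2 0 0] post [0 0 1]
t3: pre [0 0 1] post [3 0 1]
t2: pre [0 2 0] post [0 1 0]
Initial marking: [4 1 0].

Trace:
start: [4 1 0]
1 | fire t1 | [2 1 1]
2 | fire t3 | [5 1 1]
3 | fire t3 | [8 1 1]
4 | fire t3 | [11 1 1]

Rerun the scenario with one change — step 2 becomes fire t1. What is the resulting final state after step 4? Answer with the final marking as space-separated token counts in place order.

6 1 2

(re-executing from step 2 with the substitution; state before step 2: [2 1 1])
2 | fire t1 | [0 1 2]
3 | fire t3 | [3 1 2]
4 | fire t3 | [6 1 2]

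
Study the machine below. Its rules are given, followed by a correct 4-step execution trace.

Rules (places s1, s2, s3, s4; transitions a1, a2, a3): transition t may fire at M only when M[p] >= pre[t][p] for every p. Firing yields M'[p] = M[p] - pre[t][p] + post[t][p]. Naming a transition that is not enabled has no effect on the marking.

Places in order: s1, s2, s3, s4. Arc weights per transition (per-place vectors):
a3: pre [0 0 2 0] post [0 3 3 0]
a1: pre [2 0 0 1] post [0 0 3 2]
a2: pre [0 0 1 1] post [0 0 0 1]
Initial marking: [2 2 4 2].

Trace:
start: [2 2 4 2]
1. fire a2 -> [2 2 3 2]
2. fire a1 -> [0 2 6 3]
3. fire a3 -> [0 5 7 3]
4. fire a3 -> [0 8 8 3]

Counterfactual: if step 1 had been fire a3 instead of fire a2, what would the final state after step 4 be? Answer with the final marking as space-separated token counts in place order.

0 11 10 3

(re-executing from step 1 with the substitution; state before step 1: [2 2 4 2])
1. fire a3 -> [2 5 5 2]
2. fire a1 -> [0 5 8 3]
3. fire a3 -> [0 8 9 3]
4. fire a3 -> [0 11 10 3]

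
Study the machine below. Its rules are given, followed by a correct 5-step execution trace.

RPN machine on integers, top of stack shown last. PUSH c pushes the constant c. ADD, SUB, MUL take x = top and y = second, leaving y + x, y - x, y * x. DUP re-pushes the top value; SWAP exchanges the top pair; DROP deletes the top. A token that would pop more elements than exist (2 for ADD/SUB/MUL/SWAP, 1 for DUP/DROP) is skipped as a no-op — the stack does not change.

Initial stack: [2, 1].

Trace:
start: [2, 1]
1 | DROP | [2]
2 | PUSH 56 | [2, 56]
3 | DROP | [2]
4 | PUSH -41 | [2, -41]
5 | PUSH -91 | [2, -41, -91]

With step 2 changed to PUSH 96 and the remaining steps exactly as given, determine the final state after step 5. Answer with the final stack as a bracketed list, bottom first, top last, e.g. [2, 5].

[2, -41, -91]

(re-executing from step 2 with the substitution; state before step 2: [2])
2 | PUSH 96 | [2, 96]
3 | DROP | [2]
4 | PUSH -41 | [2, -41]
5 | PUSH -91 | [2, -41, -91]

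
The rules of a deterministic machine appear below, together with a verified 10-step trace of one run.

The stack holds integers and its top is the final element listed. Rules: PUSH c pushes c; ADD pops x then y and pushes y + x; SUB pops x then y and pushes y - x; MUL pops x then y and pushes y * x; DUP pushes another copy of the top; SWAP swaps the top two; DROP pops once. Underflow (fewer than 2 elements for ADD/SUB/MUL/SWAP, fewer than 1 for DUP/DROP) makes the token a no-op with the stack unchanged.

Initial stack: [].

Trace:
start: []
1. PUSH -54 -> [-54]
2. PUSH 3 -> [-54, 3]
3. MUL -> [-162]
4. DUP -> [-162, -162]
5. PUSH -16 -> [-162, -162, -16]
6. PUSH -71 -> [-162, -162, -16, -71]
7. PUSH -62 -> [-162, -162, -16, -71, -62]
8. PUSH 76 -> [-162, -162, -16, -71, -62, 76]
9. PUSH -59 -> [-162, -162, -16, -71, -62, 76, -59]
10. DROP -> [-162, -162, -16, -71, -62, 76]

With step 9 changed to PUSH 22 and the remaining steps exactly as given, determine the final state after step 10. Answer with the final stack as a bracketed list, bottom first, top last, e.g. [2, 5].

[-162, -162, -16, -71, -62, 76]

(re-executing from step 9 with the substitution; state before step 9: [-162, -162, -16, -71, -62, 76])
9. PUSH 22 -> [-162, -162, -16, -71, -62, 76, 22]
10. DROP -> [-162, -162, -16, -71, -62, 76]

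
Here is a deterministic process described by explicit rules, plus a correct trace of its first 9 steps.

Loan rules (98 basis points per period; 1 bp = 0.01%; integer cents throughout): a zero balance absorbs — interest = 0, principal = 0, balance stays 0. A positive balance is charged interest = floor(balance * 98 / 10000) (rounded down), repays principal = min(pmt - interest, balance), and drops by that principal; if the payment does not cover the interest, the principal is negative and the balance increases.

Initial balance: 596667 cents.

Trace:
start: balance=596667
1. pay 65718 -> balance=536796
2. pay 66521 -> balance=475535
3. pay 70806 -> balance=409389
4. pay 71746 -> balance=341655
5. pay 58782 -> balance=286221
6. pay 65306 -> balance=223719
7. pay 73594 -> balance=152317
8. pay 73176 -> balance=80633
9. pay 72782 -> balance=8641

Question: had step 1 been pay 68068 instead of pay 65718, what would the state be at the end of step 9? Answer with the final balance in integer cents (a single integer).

(re-executing from step 1 with the substitution; state before step 1: balance=596667)
1. pay 68068 -> balance=534446
2. pay 66521 -> balance=473162
3. pay 70806 -> balance=406992
4. pay 71746 -> balance=339234
5. pay 58782 -> balance=283776
6. pay 65306 -> balance=221251
7. pay 73594 -> balance=149825
8. pay 73176 -> balance=78117
9. pay 72782 -> balance=6100

6100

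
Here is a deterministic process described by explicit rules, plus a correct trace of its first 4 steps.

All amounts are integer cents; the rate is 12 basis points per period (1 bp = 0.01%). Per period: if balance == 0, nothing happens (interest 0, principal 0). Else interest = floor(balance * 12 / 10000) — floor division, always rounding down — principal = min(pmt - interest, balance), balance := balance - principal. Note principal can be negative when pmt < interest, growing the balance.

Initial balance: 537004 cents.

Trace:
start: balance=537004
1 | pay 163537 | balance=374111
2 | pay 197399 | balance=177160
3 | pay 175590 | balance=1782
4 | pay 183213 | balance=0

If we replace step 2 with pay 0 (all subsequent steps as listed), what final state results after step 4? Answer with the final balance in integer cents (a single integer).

16444

(re-executing from step 2 with the substitution; state before step 2: balance=374111)
2 | pay 0 | balance=374559
3 | pay 175590 | balance=199418
4 | pay 183213 | balance=16444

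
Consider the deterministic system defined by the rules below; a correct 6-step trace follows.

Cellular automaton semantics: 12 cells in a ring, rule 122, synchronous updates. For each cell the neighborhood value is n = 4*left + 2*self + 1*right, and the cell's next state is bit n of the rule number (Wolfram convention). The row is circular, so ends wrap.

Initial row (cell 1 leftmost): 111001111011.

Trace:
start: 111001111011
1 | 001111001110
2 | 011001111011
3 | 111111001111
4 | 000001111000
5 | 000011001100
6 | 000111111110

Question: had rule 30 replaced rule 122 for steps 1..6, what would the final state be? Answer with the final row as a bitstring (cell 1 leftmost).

(re-executing steps 1..6 under rule 30; state before step 1: 111001111011)
1 | 000111000010
2 | 001100100111
3 | 111011111100
4 | 100010000011
5 | 010111000110
6 | 110100101101

110100101101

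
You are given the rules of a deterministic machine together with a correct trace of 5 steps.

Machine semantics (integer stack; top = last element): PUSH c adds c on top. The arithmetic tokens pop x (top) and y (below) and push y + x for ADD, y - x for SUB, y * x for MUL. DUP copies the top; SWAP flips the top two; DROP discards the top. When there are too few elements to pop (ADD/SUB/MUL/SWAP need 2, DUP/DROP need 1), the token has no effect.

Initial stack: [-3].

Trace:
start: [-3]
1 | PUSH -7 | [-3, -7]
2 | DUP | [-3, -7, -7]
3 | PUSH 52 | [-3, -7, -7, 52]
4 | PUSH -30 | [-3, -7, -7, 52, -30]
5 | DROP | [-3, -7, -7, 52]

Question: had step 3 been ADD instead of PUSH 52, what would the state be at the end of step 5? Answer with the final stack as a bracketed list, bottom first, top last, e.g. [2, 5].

(re-executing from step 3 with the substitution; state before step 3: [-3, -7, -7])
3 | ADD | [-3, -14]
4 | PUSH -30 | [-3, -14, -30]
5 | DROP | [-3, -14]

[-3, -14]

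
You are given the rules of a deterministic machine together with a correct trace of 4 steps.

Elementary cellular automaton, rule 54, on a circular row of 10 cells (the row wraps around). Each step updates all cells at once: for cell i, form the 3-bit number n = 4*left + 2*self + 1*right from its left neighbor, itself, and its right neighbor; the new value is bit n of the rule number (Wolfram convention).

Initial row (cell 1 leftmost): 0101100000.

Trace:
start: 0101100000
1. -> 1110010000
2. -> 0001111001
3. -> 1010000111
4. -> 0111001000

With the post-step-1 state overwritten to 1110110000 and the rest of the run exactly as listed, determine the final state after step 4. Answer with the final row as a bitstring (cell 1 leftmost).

0100000000

state after step 1 := 1110110000
2. -> 0001001001
3. -> 1011111111
4. -> 0100000000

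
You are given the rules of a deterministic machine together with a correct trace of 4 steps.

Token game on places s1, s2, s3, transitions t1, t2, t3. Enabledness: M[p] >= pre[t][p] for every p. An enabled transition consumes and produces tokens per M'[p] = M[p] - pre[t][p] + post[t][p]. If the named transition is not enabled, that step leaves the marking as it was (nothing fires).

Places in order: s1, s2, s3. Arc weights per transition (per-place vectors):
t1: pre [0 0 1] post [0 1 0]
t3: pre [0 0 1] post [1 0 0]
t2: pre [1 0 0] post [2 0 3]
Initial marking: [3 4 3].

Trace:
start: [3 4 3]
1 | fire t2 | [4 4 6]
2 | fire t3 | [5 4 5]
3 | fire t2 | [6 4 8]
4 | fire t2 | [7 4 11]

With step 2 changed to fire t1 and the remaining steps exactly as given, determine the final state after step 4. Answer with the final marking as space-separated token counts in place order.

6 5 11

(re-executing from step 2 with the substitution; state before step 2: [4 4 6])
2 | fire t1 | [4 5 5]
3 | fire t2 | [5 5 8]
4 | fire t2 | [6 5 11]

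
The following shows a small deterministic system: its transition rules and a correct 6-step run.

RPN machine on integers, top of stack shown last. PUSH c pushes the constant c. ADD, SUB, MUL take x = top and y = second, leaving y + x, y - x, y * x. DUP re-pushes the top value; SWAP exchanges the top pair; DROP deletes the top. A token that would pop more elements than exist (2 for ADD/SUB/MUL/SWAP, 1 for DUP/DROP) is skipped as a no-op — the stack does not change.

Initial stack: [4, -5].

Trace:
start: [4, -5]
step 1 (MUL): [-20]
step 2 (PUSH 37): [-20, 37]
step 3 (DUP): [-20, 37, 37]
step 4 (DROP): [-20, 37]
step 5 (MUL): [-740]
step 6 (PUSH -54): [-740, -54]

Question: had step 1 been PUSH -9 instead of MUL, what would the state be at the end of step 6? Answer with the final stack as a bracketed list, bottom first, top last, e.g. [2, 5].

(re-executing from step 1 with the substitution; state before step 1: [4, -5])
step 1 (PUSH -9): [4, -5, -9]
step 2 (PUSH 37): [4, -5, -9, 37]
step 3 (DUP): [4, -5, -9, 37, 37]
step 4 (DROP): [4, -5, -9, 37]
step 5 (MUL): [4, -5, -333]
step 6 (PUSH -54): [4, -5, -333, -54]

[4, -5, -333, -54]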